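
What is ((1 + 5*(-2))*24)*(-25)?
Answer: 5400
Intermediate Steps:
((1 + 5*(-2))*24)*(-25) = ((1 - 10)*24)*(-25) = -9*24*(-25) = -216*(-25) = 5400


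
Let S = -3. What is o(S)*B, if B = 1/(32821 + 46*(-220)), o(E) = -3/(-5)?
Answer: 1/37835 ≈ 2.6431e-5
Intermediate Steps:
o(E) = ⅗ (o(E) = -3*(-⅕) = ⅗)
B = 1/22701 (B = 1/(32821 - 10120) = 1/22701 ≈ 4.4051e-5)
o(S)*B = (⅗)*(1/22701) = 1/37835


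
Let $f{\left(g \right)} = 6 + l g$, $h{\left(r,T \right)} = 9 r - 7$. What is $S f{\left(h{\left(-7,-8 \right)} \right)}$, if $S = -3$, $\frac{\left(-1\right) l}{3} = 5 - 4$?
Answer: $-648$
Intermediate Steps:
$h{\left(r,T \right)} = -7 + 9 r$
$l = -3$ ($l = - 3 \left(5 - 4\right) = \left(-3\right) 1 = -3$)
$f{\left(g \right)} = 6 - 3 g$
$S f{\left(h{\left(-7,-8 \right)} \right)} = - 3 \left(6 - 3 \left(-7 + 9 \left(-7\right)\right)\right) = - 3 \left(6 - 3 \left(-7 - 63\right)\right) = - 3 \left(6 - -210\right) = - 3 \left(6 + 210\right) = \left(-3\right) 216 = -648$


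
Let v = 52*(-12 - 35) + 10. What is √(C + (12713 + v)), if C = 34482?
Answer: √44761 ≈ 211.57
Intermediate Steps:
v = -2434 (v = 52*(-47) + 10 = -2444 + 10 = -2434)
√(C + (12713 + v)) = √(34482 + (12713 - 2434)) = √(34482 + 10279) = √44761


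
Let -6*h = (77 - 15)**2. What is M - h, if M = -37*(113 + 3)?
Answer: -10954/3 ≈ -3651.3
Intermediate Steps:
h = -1922/3 (h = -(77 - 15)**2/6 = -1/6*62**2 = -1/6*3844 = -1922/3 ≈ -640.67)
M = -4292 (M = -37*116 = -4292)
M - h = -4292 - 1*(-1922/3) = -4292 + 1922/3 = -10954/3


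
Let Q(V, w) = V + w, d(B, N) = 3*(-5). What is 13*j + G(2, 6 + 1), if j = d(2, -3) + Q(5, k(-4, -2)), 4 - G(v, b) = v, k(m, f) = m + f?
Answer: -206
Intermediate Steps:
k(m, f) = f + m
G(v, b) = 4 - v
d(B, N) = -15
j = -16 (j = -15 + (5 + (-2 - 4)) = -15 + (5 - 6) = -15 - 1 = -16)
13*j + G(2, 6 + 1) = 13*(-16) + (4 - 1*2) = -208 + (4 - 2) = -208 + 2 = -206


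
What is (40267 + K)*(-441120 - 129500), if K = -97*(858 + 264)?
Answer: 39125701540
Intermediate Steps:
K = -108834 (K = -97*1122 = -108834)
(40267 + K)*(-441120 - 129500) = (40267 - 108834)*(-441120 - 129500) = -68567*(-570620) = 39125701540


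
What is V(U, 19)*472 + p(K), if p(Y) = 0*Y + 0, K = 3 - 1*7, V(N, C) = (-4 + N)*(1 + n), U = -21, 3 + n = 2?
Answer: 0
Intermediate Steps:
n = -1 (n = -3 + 2 = -1)
V(N, C) = 0 (V(N, C) = (-4 + N)*(1 - 1) = (-4 + N)*0 = 0)
K = -4 (K = 3 - 7 = -4)
p(Y) = 0 (p(Y) = 0 + 0 = 0)
V(U, 19)*472 + p(K) = 0*472 + 0 = 0 + 0 = 0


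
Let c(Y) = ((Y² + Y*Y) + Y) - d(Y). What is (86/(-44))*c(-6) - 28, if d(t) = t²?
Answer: -953/11 ≈ -86.636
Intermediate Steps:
c(Y) = Y + Y² (c(Y) = ((Y² + Y*Y) + Y) - Y² = ((Y² + Y²) + Y) - Y² = (2*Y² + Y) - Y² = (Y + 2*Y²) - Y² = Y + Y²)
(86/(-44))*c(-6) - 28 = (86/(-44))*(-6*(1 - 6)) - 28 = (86*(-1/44))*(-6*(-5)) - 28 = -43/22*30 - 28 = -645/11 - 28 = -953/11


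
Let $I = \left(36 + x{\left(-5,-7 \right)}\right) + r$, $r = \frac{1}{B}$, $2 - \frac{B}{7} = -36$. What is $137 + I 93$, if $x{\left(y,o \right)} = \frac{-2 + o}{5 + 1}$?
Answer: $\frac{444998}{133} \approx 3345.9$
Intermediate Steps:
$B = 266$ ($B = 14 - -252 = 14 + 252 = 266$)
$r = \frac{1}{266} \approx 0.0037594$
$x{\left(y,o \right)} = - \frac{1}{3} + \frac{o}{6}$ ($x{\left(y,o \right)} = \frac{-2 + o}{6} = \left(-2 + o\right) \frac{1}{6} = - \frac{1}{3} + \frac{o}{6}$)
$I = \frac{4589}{133}$ ($I = \left(36 + \left(- \frac{1}{3} + \frac{1}{6} \left(-7\right)\right)\right) + \frac{1}{266} = \left(36 - \frac{3}{2}\right) + \frac{1}{266} = \frac{69}{2} + \frac{1}{266} = \frac{4589}{133} \approx 34.504$)
$137 + I 93 = 137 + \frac{4589}{133} \cdot 93 = 137 + \frac{426777}{133} = \frac{444998}{133}$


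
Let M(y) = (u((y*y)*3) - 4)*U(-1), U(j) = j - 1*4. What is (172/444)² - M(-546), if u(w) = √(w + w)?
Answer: -244571/12321 + 2730*√6 ≈ 6667.3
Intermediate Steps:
U(j) = -4 + j (U(j) = j - 4 = -4 + j)
u(w) = √2*√w (u(w) = √(2*w) = √2*√w)
M(y) = 20 - 5*√6*√(y²) (M(y) = (√2*√((y*y)*3) - 4)*(-4 - 1) = (√2*√(y²*3) - 4)*(-5) = (√2*√(3*y²) - 4)*(-5) = (√2*(√3*√(y²)) - 4)*(-5) = (√6*√(y²) - 4)*(-5) = (-4 + √6*√(y²))*(-5) = 20 - 5*√6*√(y²))
(172/444)² - M(-546) = (172/444)² - (20 - 5*√6*√((-546)²)) = (172*(1/444))² - (20 - 5*√6*√298116) = (43/111)² - (20 - 5*√6*546) = 1849/12321 - (20 - 2730*√6) = 1849/12321 + (-20 + 2730*√6) = -244571/12321 + 2730*√6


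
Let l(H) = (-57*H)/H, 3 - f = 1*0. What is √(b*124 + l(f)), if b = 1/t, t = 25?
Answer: I*√1301/5 ≈ 7.2139*I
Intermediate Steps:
b = 1/25 ≈ 0.040000
f = 3 (f = 3 - 0 = 3 - 1*0 = 3 + 0 = 3)
l(H) = -57
√(b*124 + l(f)) = √((1/25)*124 - 57) = √(124/25 - 57) = √(-1301/25) = I*√1301/5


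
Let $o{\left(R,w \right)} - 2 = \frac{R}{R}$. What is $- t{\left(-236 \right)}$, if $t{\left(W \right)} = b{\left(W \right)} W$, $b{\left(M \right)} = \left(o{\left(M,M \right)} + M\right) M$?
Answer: $12977168$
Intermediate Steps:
$o{\left(R,w \right)} = 3$ ($o{\left(R,w \right)} = 2 + \frac{R}{R} = 2 + 1 = 3$)
$b{\left(M \right)} = M \left(3 + M\right)$ ($b{\left(M \right)} = \left(3 + M\right) M = M \left(3 + M\right)$)
$t{\left(W \right)} = W^{2} \left(3 + W\right)$ ($t{\left(W \right)} = W \left(3 + W\right) W = W^{2} \left(3 + W\right)$)
$- t{\left(-236 \right)} = - \left(-236\right)^{2} \left(3 - 236\right) = - 55696 \left(-233\right) = \left(-1\right) \left(-12977168\right) = 12977168$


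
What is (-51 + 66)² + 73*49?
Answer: 3802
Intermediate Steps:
(-51 + 66)² + 73*49 = 15² + 3577 = 225 + 3577 = 3802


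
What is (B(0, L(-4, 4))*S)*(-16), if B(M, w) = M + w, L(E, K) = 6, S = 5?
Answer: -480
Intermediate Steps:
(B(0, L(-4, 4))*S)*(-16) = ((0 + 6)*5)*(-16) = (6*5)*(-16) = 30*(-16) = -480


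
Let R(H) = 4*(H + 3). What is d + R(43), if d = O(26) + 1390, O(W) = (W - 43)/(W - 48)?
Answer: 34645/22 ≈ 1574.8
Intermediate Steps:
O(W) = (-43 + W)/(-48 + W)
d = 30597/22 (d = (-43 + 26)/(-48 + 26) + 1390 = -17/(-22) + 1390 = -1/22*(-17) + 1390 = 17/22 + 1390 = 30597/22 ≈ 1390.8)
R(H) = 12 + 4*H (R(H) = 4*(3 + H) = 12 + 4*H)
d + R(43) = 30597/22 + (12 + 4*43) = 30597/22 + (12 + 172) = 30597/22 + 184 = 34645/22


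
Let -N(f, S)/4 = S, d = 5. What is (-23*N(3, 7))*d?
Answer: 3220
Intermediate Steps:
N(f, S) = -4*S
(-23*N(3, 7))*d = -(-92)*7*5 = -23*(-28)*5 = 644*5 = 3220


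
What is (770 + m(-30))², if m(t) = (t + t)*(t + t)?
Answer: 19096900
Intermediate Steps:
m(t) = 4*t² (m(t) = (2*t)*(2*t) = 4*t²)
(770 + m(-30))² = (770 + 4*(-30)²)² = (770 + 4*900)² = (770 + 3600)² = 4370² = 19096900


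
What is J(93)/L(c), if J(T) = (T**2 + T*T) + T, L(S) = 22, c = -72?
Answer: 1581/2 ≈ 790.50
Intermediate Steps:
J(T) = T + 2*T**2 (J(T) = (T**2 + T**2) + T = 2*T**2 + T = T + 2*T**2)
J(93)/L(c) = (93*(1 + 2*93))/22 = (93*(1 + 186))*(1/22) = (93*187)*(1/22) = 17391*(1/22) = 1581/2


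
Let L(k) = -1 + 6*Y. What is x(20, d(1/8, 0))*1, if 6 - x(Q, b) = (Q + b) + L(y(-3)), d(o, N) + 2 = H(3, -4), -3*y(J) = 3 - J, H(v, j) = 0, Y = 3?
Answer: -29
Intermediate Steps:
y(J) = -1 + J/3 (y(J) = -(3 - J)/3 = -1 + J/3)
L(k) = 17 (L(k) = -1 + 6*3 = -1 + 18 = 17)
d(o, N) = -2 (d(o, N) = -2 + 0 = -2)
x(Q, b) = -11 - Q - b (x(Q, b) = 6 - ((Q + b) + 17) = 6 - (17 + Q + b) = 6 + (-17 - Q - b) = -11 - Q - b)
x(20, d(1/8, 0))*1 = (-11 - 1*20 - 1*(-2))*1 = (-11 - 20 + 2)*1 = -29*1 = -29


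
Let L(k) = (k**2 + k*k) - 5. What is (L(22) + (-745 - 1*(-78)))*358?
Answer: 105968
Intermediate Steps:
L(k) = -5 + 2*k**2 (L(k) = (k**2 + k**2) - 5 = 2*k**2 - 5 = -5 + 2*k**2)
(L(22) + (-745 - 1*(-78)))*358 = ((-5 + 2*22**2) + (-745 - 1*(-78)))*358 = ((-5 + 2*484) + (-745 + 78))*358 = ((-5 + 968) - 667)*358 = (963 - 667)*358 = 296*358 = 105968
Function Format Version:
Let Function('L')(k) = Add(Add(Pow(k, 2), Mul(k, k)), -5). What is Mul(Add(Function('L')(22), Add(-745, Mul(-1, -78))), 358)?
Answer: 105968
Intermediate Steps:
Function('L')(k) = Add(-5, Mul(2, Pow(k, 2))) (Function('L')(k) = Add(Add(Pow(k, 2), Pow(k, 2)), -5) = Add(Mul(2, Pow(k, 2)), -5) = Add(-5, Mul(2, Pow(k, 2))))
Mul(Add(Function('L')(22), Add(-745, Mul(-1, -78))), 358) = Mul(Add(Add(-5, Mul(2, Pow(22, 2))), Add(-745, Mul(-1, -78))), 358) = Mul(Add(Add(-5, Mul(2, 484)), Add(-745, 78)), 358) = Mul(Add(Add(-5, 968), -667), 358) = Mul(Add(963, -667), 358) = Mul(296, 358) = 105968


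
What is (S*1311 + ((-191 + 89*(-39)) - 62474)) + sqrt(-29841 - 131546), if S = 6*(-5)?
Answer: -105466 + I*sqrt(161387) ≈ -1.0547e+5 + 401.73*I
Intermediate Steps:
S = -30
(S*1311 + ((-191 + 89*(-39)) - 62474)) + sqrt(-29841 - 131546) = (-30*1311 + ((-191 + 89*(-39)) - 62474)) + sqrt(-29841 - 131546) = (-39330 + ((-191 - 3471) - 62474)) + sqrt(-161387) = (-39330 + (-3662 - 62474)) + I*sqrt(161387) = (-39330 - 66136) + I*sqrt(161387) = -105466 + I*sqrt(161387)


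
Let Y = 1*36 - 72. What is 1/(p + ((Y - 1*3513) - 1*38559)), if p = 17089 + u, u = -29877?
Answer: -1/54896 ≈ -1.8216e-5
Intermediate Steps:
p = -12788 (p = 17089 - 29877 = -12788)
Y = -36 (Y = 36 - 72 = -36)
1/(p + ((Y - 1*3513) - 1*38559)) = 1/(-12788 + ((-36 - 1*3513) - 1*38559)) = 1/(-12788 + ((-36 - 3513) - 38559)) = 1/(-12788 + (-3549 - 38559)) = 1/(-12788 - 42108) = 1/(-54896) = -1/54896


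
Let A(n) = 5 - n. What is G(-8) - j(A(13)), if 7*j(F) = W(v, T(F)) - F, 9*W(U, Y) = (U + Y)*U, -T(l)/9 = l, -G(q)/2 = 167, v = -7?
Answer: -20659/63 ≈ -327.92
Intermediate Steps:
G(q) = -334 (G(q) = -2*167 = -334)
T(l) = -9*l
W(U, Y) = U*(U + Y)/9 (W(U, Y) = ((U + Y)*U)/9 = (U*(U + Y))/9 = U*(U + Y)/9)
j(F) = 7/9 + 6*F/7 (j(F) = ((⅑)*(-7)*(-7 - 9*F) - F)/7 = ((49/9 + 7*F) - F)/7 = (49/9 + 6*F)/7 = 7/9 + 6*F/7)
G(-8) - j(A(13)) = -334 - (7/9 + 6*(5 - 1*13)/7) = -334 - (7/9 + 6*(5 - 13)/7) = -334 - (7/9 + (6/7)*(-8)) = -334 - (7/9 - 48/7) = -334 - 1*(-383/63) = -334 + 383/63 = -20659/63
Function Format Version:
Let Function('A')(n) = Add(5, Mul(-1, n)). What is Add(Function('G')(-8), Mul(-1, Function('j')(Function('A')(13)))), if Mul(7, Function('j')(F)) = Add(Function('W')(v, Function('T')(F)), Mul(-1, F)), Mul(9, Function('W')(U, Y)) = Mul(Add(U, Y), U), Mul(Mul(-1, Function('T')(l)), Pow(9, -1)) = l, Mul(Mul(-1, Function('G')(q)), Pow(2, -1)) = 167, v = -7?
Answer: Rational(-20659, 63) ≈ -327.92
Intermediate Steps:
Function('G')(q) = -334 (Function('G')(q) = Mul(-2, 167) = -334)
Function('T')(l) = Mul(-9, l)
Function('W')(U, Y) = Mul(Rational(1, 9), U, Add(U, Y)) (Function('W')(U, Y) = Mul(Rational(1, 9), Mul(Add(U, Y), U)) = Mul(Rational(1, 9), Mul(U, Add(U, Y))) = Mul(Rational(1, 9), U, Add(U, Y)))
Function('j')(F) = Add(Rational(7, 9), Mul(Rational(6, 7), F)) (Function('j')(F) = Mul(Rational(1, 7), Add(Mul(Rational(1, 9), -7, Add(-7, Mul(-9, F))), Mul(-1, F))) = Mul(Rational(1, 7), Add(Add(Rational(49, 9), Mul(7, F)), Mul(-1, F))) = Mul(Rational(1, 7), Add(Rational(49, 9), Mul(6, F))) = Add(Rational(7, 9), Mul(Rational(6, 7), F)))
Add(Function('G')(-8), Mul(-1, Function('j')(Function('A')(13)))) = Add(-334, Mul(-1, Add(Rational(7, 9), Mul(Rational(6, 7), Add(5, Mul(-1, 13)))))) = Add(-334, Mul(-1, Add(Rational(7, 9), Mul(Rational(6, 7), Add(5, -13))))) = Add(-334, Mul(-1, Add(Rational(7, 9), Mul(Rational(6, 7), -8)))) = Add(-334, Mul(-1, Add(Rational(7, 9), Rational(-48, 7)))) = Add(-334, Mul(-1, Rational(-383, 63))) = Add(-334, Rational(383, 63)) = Rational(-20659, 63)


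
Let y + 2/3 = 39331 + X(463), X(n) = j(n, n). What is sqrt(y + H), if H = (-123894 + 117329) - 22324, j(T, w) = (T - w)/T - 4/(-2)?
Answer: sqrt(93990)/3 ≈ 102.19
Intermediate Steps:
j(T, w) = 2 + (T - w)/T (j(T, w) = (T - w)/T - 4*(-1/2) = (T - w)/T + 2 = 2 + (T - w)/T)
X(n) = 2 (X(n) = 3 - n/n = 3 - 1 = 2)
H = -28889 (H = -6565 - 22324 = -28889)
y = 117997/3 (y = -2/3 + (39331 + 2) = -2/3 + 39333 = 117997/3 ≈ 39332.)
sqrt(y + H) = sqrt(117997/3 - 28889) = sqrt(31330/3) = sqrt(93990)/3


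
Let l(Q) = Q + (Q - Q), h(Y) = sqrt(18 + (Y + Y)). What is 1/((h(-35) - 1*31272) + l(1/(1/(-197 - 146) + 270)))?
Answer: -20630922281365/645170159476905449 - 17152853762*I*sqrt(13)/8387212073199770837 ≈ -3.1977e-5 - 7.3738e-9*I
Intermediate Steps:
h(Y) = sqrt(18 + 2*Y)
l(Q) = Q (l(Q) = Q + 0 = Q)
1/((h(-35) - 1*31272) + l(1/(1/(-197 - 146) + 270))) = 1/((sqrt(18 + 2*(-35)) - 1*31272) + 1/(1/(-197 - 146) + 270)) = 1/((sqrt(18 - 70) - 31272) + 1/(1/(-343) + 270)) = 1/((sqrt(-52) - 31272) + 1/(-1/343 + 270)) = 1/((2*I*sqrt(13) - 31272) + 1/(92609/343)) = 1/((-31272 + 2*I*sqrt(13)) + 343/92609) = 1/(-2896068305/92609 + 2*I*sqrt(13))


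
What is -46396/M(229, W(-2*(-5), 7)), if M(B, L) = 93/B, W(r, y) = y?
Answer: -10624684/93 ≈ -1.1424e+5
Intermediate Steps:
-46396/M(229, W(-2*(-5), 7)) = -46396/(93/229) = -46396/(93*(1/229)) = -46396/93/229 = -46396*229/93 = -10624684/93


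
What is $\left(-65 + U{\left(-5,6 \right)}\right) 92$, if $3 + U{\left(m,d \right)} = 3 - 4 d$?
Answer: $-8188$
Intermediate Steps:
$U{\left(m,d \right)} = - 4 d$ ($U{\left(m,d \right)} = -3 - \left(-3 + 4 d\right) = - 4 d$)
$\left(-65 + U{\left(-5,6 \right)}\right) 92 = \left(-65 - 24\right) 92 = \left(-89\right) 92 = -8188$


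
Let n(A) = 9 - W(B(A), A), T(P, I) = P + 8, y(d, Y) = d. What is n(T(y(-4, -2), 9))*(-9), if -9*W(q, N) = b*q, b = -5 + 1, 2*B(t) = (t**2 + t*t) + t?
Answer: -9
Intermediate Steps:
B(t) = t**2 + t/2 (B(t) = ((t**2 + t*t) + t)/2 = ((t**2 + t**2) + t)/2 = (2*t**2 + t)/2 = (t + 2*t**2)/2 = t**2 + t/2)
T(P, I) = 8 + P
b = -4
W(q, N) = 4*q/9 (W(q, N) = -(-4)*q/9 = 4*q/9)
n(A) = 9 - 4*A*(1/2 + A)/9
n(T(y(-4, -2), 9))*(-9) = (9 - 2*(8 - 4)*(1 + 2*(8 - 4))/9)*(-9) = (9 - 2/9*4*(1 + 2*4))*(-9) = (9 - 2/9*4*(1 + 8))*(-9) = (9 - 2/9*4*9)*(-9) = (9 - 8)*(-9) = 1*(-9) = -9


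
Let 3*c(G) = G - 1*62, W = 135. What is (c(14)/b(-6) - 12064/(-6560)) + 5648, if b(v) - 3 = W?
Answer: 79915333/14145 ≈ 5649.7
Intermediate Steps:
b(v) = 138 (b(v) = 3 + 135 = 138)
c(G) = -62/3 + G/3 (c(G) = (G - 1*62)/3 = (G - 62)/3 = (-62 + G)/3 = -62/3 + G/3)
(c(14)/b(-6) - 12064/(-6560)) + 5648 = ((-62/3 + (1/3)*14)/138 - 12064/(-6560)) + 5648 = ((-62/3 + 14/3)*(1/138) - 12064*(-1/6560)) + 5648 = (-16*1/138 + 377/205) + 5648 = (-8/69 + 377/205) + 5648 = 24373/14145 + 5648 = 79915333/14145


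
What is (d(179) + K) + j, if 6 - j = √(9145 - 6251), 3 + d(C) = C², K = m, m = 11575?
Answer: 43619 - √2894 ≈ 43565.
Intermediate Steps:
K = 11575
d(C) = -3 + C²
j = 6 - √2894 (j = 6 - √(9145 - 6251) = 6 - √2894 ≈ -47.796)
(d(179) + K) + j = ((-3 + 179²) + 11575) + (6 - √2894) = ((-3 + 32041) + 11575) + (6 - √2894) = (32038 + 11575) + (6 - √2894) = 43613 + (6 - √2894) = 43619 - √2894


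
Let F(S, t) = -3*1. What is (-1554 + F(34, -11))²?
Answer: 2424249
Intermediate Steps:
F(S, t) = -3
(-1554 + F(34, -11))² = (-1554 - 3)² = (-1557)² = 2424249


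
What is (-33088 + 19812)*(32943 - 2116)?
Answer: -409259252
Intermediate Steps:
(-33088 + 19812)*(32943 - 2116) = -13276*30827 = -409259252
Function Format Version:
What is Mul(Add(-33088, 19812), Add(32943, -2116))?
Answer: -409259252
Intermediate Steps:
Mul(Add(-33088, 19812), Add(32943, -2116)) = Mul(-13276, 30827) = -409259252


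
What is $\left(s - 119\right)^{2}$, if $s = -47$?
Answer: $27556$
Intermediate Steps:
$\left(s - 119\right)^{2} = \left(-47 - 119\right)^{2} = \left(-166\right)^{2} = 27556$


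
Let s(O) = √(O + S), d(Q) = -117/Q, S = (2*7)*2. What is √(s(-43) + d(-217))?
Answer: √(25389 + 47089*I*√15)/217 ≈ 1.4916 + 1.2983*I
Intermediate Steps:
S = 28 (S = 14*2 = 28)
s(O) = √(28 + O) (s(O) = √(O + 28) = √(28 + O))
√(s(-43) + d(-217)) = √(√(28 - 43) - 117/(-217)) = √(√(-15) - 117*(-1/217)) = √(I*√15 + 117/217) = √(117/217 + I*√15)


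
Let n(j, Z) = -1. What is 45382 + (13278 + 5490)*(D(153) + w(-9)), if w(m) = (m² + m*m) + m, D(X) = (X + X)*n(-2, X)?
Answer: -2826122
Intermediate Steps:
D(X) = -2*X (D(X) = (X + X)*(-1) = (2*X)*(-1) = -2*X)
w(m) = m + 2*m² (w(m) = (m² + m²) + m = 2*m² + m = m + 2*m²)
45382 + (13278 + 5490)*(D(153) + w(-9)) = 45382 + (13278 + 5490)*(-2*153 - 9*(1 + 2*(-9))) = 45382 + 18768*(-306 - 9*(1 - 18)) = 45382 + 18768*(-306 - 9*(-17)) = 45382 + 18768*(-306 + 153) = 45382 + 18768*(-153) = 45382 - 2871504 = -2826122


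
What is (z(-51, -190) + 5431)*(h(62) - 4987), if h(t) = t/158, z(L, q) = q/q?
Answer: -2139892944/79 ≈ -2.7087e+7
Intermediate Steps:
z(L, q) = 1
h(t) = t/158 (h(t) = t*(1/158) = t/158)
(z(-51, -190) + 5431)*(h(62) - 4987) = (1 + 5431)*((1/158)*62 - 4987) = 5432*(31/79 - 4987) = 5432*(-393942/79) = -2139892944/79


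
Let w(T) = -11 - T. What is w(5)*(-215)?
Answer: 3440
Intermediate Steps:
w(5)*(-215) = (-11 - 1*5)*(-215) = (-11 - 5)*(-215) = -16*(-215) = 3440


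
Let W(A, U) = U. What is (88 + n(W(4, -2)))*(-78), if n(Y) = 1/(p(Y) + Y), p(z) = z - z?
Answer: -6825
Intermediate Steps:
p(z) = 0
n(Y) = 1/Y (n(Y) = 1/(0 + Y) = 1/Y)
(88 + n(W(4, -2)))*(-78) = (88 + 1/(-2))*(-78) = (88 - ½)*(-78) = (175/2)*(-78) = -6825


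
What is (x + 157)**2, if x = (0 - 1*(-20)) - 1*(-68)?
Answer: 60025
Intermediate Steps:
x = 88 (x = (0 + 20) + 68 = 20 + 68 = 88)
(x + 157)**2 = (88 + 157)**2 = 245**2 = 60025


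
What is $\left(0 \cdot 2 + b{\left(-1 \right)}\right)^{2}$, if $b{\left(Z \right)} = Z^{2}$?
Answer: $1$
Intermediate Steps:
$\left(0 \cdot 2 + b{\left(-1 \right)}\right)^{2} = \left(0 \cdot 2 + \left(-1\right)^{2}\right)^{2} = \left(0 + 1\right)^{2} = 1^{2} = 1$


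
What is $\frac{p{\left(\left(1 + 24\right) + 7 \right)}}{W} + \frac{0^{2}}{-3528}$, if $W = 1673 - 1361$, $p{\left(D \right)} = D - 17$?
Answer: $\frac{5}{104} \approx 0.048077$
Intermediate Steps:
$p{\left(D \right)} = -17 + D$
$W = 312$ ($W = 1673 - 1361 = 312$)
$\frac{p{\left(\left(1 + 24\right) + 7 \right)}}{W} + \frac{0^{2}}{-3528} = \frac{-17 + \left(\left(1 + 24\right) + 7\right)}{312} + \frac{0^{2}}{-3528} = \left(-17 + \left(25 + 7\right)\right) \frac{1}{312} + 0 \left(- \frac{1}{3528}\right) = \left(-17 + 32\right) \frac{1}{312} + 0 = 15 \cdot \frac{1}{312} + 0 = \frac{5}{104} + 0 = \frac{5}{104}$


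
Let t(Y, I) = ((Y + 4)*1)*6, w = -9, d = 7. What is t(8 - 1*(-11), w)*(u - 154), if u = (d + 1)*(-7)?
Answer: -28980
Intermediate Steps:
t(Y, I) = 24 + 6*Y (t(Y, I) = ((4 + Y)*1)*6 = (4 + Y)*6 = 24 + 6*Y)
u = -56 (u = (7 + 1)*(-7) = 8*(-7) = -56)
t(8 - 1*(-11), w)*(u - 154) = (24 + 6*(8 - 1*(-11)))*(-56 - 154) = (24 + 6*(8 + 11))*(-210) = (24 + 6*19)*(-210) = (24 + 114)*(-210) = 138*(-210) = -28980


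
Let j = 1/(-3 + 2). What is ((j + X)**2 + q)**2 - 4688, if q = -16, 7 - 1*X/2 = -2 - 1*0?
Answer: 69841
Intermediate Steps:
X = 18 (X = 14 - 2*(-2 - 1*0) = 14 - 2*(-2 + 0) = 14 - 2*(-2) = 14 + 4 = 18)
j = -1 (j = 1/(-1) = -1)
((j + X)**2 + q)**2 - 4688 = ((-1 + 18)**2 - 16)**2 - 4688 = (17**2 - 16)**2 - 4688 = (289 - 16)**2 - 4688 = 273**2 - 4688 = 74529 - 4688 = 69841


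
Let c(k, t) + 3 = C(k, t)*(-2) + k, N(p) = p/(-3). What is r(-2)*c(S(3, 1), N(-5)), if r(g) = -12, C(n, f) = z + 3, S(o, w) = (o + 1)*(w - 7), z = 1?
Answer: 420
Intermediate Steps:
N(p) = -p/3 (N(p) = p*(-⅓) = -p/3)
S(o, w) = (1 + o)*(-7 + w)
C(n, f) = 4 (C(n, f) = 1 + 3 = 4)
c(k, t) = -11 + k (c(k, t) = -3 + (4*(-2) + k) = -3 + (-8 + k) = -11 + k)
r(-2)*c(S(3, 1), N(-5)) = -12*(-11 + (-7 + 1 - 7*3 + 3*1)) = -12*(-11 + (-7 + 1 - 21 + 3)) = -12*(-11 - 24) = -12*(-35) = 420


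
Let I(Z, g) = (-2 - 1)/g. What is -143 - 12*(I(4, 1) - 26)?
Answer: 205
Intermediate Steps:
I(Z, g) = -3/g
-143 - 12*(I(4, 1) - 26) = -143 - 12*(-3/1 - 26) = -143 - 12*(-3*1 - 26) = -143 - 12*(-3 - 26) = -143 - 12*(-29) = -143 + 348 = 205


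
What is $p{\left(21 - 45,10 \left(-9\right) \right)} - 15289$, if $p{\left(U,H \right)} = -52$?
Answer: $-15341$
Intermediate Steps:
$p{\left(21 - 45,10 \left(-9\right) \right)} - 15289 = -52 - 15289 = -15341$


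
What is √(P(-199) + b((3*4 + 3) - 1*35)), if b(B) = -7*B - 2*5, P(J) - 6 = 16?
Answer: 2*√38 ≈ 12.329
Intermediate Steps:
P(J) = 22 (P(J) = 6 + 16 = 22)
b(B) = -10 - 7*B (b(B) = -7*B - 10 = -10 - 7*B)
√(P(-199) + b((3*4 + 3) - 1*35)) = √(22 + (-10 - 7*((3*4 + 3) - 1*35))) = √(22 + (-10 - 7*((12 + 3) - 35))) = √(22 + (-10 - 7*(15 - 35))) = √(22 + (-10 - 7*(-20))) = √(22 + (-10 + 140)) = √(22 + 130) = √152 = 2*√38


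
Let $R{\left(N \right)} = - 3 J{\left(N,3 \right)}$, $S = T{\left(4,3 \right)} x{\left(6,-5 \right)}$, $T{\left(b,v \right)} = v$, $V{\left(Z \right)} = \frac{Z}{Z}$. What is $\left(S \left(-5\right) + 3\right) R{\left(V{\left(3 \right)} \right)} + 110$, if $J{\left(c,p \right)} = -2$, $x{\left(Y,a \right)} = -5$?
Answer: $578$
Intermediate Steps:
$V{\left(Z \right)} = 1$
$S = -15$ ($S = 3 \left(-5\right) = -15$)
$R{\left(N \right)} = 6$ ($R{\left(N \right)} = \left(-3\right) \left(-2\right) = 6$)
$\left(S \left(-5\right) + 3\right) R{\left(V{\left(3 \right)} \right)} + 110 = \left(\left(-15\right) \left(-5\right) + 3\right) 6 + 110 = \left(75 + 3\right) 6 + 110 = 78 \cdot 6 + 110 = 468 + 110 = 578$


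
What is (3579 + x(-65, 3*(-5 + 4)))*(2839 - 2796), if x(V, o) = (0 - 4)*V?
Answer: 165077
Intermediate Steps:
x(V, o) = -4*V
(3579 + x(-65, 3*(-5 + 4)))*(2839 - 2796) = (3579 - 4*(-65))*(2839 - 2796) = (3579 + 260)*43 = 3839*43 = 165077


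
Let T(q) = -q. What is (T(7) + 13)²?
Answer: 36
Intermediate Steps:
(T(7) + 13)² = (-1*7 + 13)² = (-7 + 13)² = 6² = 36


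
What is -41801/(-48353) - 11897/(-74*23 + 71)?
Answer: 643433072/78863743 ≈ 8.1588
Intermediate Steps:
-41801/(-48353) - 11897/(-74*23 + 71) = -41801*(-1/48353) - 11897/(-1702 + 71) = 41801/48353 - 11897/(-1631) = 41801/48353 - 11897*(-1/1631) = 41801/48353 + 11897/1631 = 643433072/78863743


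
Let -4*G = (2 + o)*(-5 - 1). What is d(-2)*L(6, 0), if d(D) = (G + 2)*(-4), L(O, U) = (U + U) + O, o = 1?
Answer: -156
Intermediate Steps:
L(O, U) = O + 2*U (L(O, U) = 2*U + O = O + 2*U)
G = 9/2 (G = -(2 + 1)*(-5 - 1)/4 = -3*(-6)/4 = -¼*(-18) = 9/2 ≈ 4.5000)
d(D) = -26 (d(D) = (9/2 + 2)*(-4) = (13/2)*(-4) = -26)
d(-2)*L(6, 0) = -26*(6 + 2*0) = -26*(6 + 0) = -26*6 = -156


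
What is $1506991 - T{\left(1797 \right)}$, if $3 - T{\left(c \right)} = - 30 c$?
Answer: $1453078$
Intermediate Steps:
$T{\left(c \right)} = 3 + 30 c$ ($T{\left(c \right)} = 3 - - 30 c = 3 + 30 c$)
$1506991 - T{\left(1797 \right)} = 1506991 - \left(3 + 30 \cdot 1797\right) = 1506991 - \left(3 + 53910\right) = 1506991 - 53913 = 1453078$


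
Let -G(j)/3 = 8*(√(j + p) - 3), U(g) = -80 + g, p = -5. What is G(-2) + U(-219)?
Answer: -227 - 24*I*√7 ≈ -227.0 - 63.498*I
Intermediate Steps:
G(j) = 72 - 24*√(-5 + j) (G(j) = -24*(√(j - 5) - 3) = -24*(√(-5 + j) - 3) = -24*(-3 + √(-5 + j)) = -3*(-24 + 8*√(-5 + j)) = 72 - 24*√(-5 + j))
G(-2) + U(-219) = (72 - 24*√(-5 - 2)) + (-80 - 219) = (72 - 24*I*√7) - 299 = -227 - 24*I*√7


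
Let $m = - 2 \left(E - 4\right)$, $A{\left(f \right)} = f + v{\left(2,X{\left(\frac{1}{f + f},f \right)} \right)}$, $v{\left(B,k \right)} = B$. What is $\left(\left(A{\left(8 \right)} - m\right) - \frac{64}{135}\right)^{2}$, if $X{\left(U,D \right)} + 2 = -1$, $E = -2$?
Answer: $\frac{111556}{18225} \approx 6.121$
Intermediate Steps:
$X{\left(U,D \right)} = -3$ ($X{\left(U,D \right)} = -2 - 1 = -3$)
$A{\left(f \right)} = 2 + f$ ($A{\left(f \right)} = f + 2 = 2 + f$)
$m = 12$ ($m = - 2 \left(-2 - 4\right) = \left(-2\right) \left(-6\right) = 12$)
$\left(\left(A{\left(8 \right)} - m\right) - \frac{64}{135}\right)^{2} = \left(\left(\left(2 + 8\right) - 12\right) - \frac{64}{135}\right)^{2} = \left(\left(10 - 12\right) - \frac{64}{135}\right)^{2} = \left(-2 - \frac{64}{135}\right)^{2} = \left(- \frac{334}{135}\right)^{2} = \frac{111556}{18225}$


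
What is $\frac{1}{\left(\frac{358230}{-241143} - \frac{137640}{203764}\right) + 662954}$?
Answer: $\frac{4094688521}{2714581284976014} \approx 1.5084 \cdot 10^{-6}$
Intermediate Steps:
$\frac{1}{\left(\frac{358230}{-241143} - \frac{137640}{203764}\right) + 662954} = \frac{1}{\left(358230 \left(- \frac{1}{241143}\right) - \frac{34410}{50941}\right) + 662954} = \frac{1}{\left(- \frac{119410}{80381} - \frac{34410}{50941}\right) + 662954} = \frac{1}{- \frac{8848775020}{4094688521} + 662954} = \frac{1}{\frac{2714581284976014}{4094688521}} = \frac{4094688521}{2714581284976014}$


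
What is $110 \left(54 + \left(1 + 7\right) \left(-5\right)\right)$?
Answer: $1540$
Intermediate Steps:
$110 \left(54 + \left(1 + 7\right) \left(-5\right)\right) = 110 \left(54 + 8 \left(-5\right)\right) = 110 \left(54 - 40\right) = 110 \cdot 14 = 1540$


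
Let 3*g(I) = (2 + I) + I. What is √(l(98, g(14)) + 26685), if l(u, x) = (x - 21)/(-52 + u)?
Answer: 7*√1152346/46 ≈ 163.35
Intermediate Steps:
g(I) = ⅔ + 2*I/3 (g(I) = ((2 + I) + I)/3 = (2 + 2*I)/3 = ⅔ + 2*I/3)
l(u, x) = (-21 + x)/(-52 + u)
√(l(98, g(14)) + 26685) = √((-21 + (⅔ + (⅔)*14))/(-52 + 98) + 26685) = √((-21 + (⅔ + 28/3))/46 + 26685) = √((-21 + 10)/46 + 26685) = √((1/46)*(-11) + 26685) = √(-11/46 + 26685) = √(1227499/46) = 7*√1152346/46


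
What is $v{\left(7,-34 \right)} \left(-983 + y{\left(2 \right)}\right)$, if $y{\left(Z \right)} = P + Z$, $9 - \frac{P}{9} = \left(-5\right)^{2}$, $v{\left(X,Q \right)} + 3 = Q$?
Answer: $41625$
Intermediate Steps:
$v{\left(X,Q \right)} = -3 + Q$
$P = -144$ ($P = 81 - 9 \left(-5\right)^{2} = 81 - 225 = -144$)
$y{\left(Z \right)} = -144 + Z$
$v{\left(7,-34 \right)} \left(-983 + y{\left(2 \right)}\right) = \left(-3 - 34\right) \left(-983 + \left(-144 + 2\right)\right) = - 37 \left(-983 - 142\right) = \left(-37\right) \left(-1125\right) = 41625$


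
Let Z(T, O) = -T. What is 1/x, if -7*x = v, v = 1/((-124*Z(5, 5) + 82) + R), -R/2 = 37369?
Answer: 518252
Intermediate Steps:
R = -74738 (R = -2*37369 = -74738)
v = -1/74036 (v = 1/((-(-124)*5 + 82) - 74738) = 1/((-124*(-5) + 82) - 74738) = 1/((620 + 82) - 74738) = 1/(702 - 74738) = 1/(-74036) = -1/74036 ≈ -1.3507e-5)
x = 1/518252 (x = -⅐*(-1/74036) = 1/518252 ≈ 1.9296e-6)
1/x = 1/(1/518252) = 518252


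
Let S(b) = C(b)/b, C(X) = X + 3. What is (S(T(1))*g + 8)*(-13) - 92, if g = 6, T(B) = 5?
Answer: -1604/5 ≈ -320.80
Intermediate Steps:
C(X) = 3 + X
S(b) = (3 + b)/b
(S(T(1))*g + 8)*(-13) - 92 = (((3 + 5)/5)*6 + 8)*(-13) - 92 = (((⅕)*8)*6 + 8)*(-13) - 92 = ((8/5)*6 + 8)*(-13) - 92 = (48/5 + 8)*(-13) - 92 = (88/5)*(-13) - 92 = -1144/5 - 92 = -1604/5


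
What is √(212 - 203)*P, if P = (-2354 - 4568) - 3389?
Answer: -30933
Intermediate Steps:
P = -10311 (P = -6922 - 3389 = -10311)
√(212 - 203)*P = √(212 - 203)*(-10311) = √9*(-10311) = 3*(-10311) = -30933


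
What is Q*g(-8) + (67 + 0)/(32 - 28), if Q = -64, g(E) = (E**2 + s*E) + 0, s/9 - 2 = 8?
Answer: 168003/4 ≈ 42001.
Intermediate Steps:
s = 90 (s = 18 + 9*8 = 18 + 72 = 90)
g(E) = E**2 + 90*E (g(E) = (E**2 + 90*E) + 0 = E**2 + 90*E)
Q*g(-8) + (67 + 0)/(32 - 28) = -(-512)*(90 - 8) + (67 + 0)/(32 - 28) = -(-512)*82 + 67/4 = -64*(-656) + 67*(1/4) = 41984 + 67/4 = 168003/4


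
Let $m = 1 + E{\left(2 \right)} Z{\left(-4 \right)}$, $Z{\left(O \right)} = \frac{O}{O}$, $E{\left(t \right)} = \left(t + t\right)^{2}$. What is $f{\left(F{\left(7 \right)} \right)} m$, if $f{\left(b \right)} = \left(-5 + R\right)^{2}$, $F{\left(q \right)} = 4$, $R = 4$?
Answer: $17$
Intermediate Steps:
$E{\left(t \right)} = 4 t^{2}$ ($E{\left(t \right)} = \left(2 t\right)^{2} = 4 t^{2}$)
$f{\left(b \right)} = 1$ ($f{\left(b \right)} = \left(-5 + 4\right)^{2} = \left(-1\right)^{2} = 1$)
$Z{\left(O \right)} = 1$
$m = 17$ ($m = 1 + 4 \cdot 2^{2} \cdot 1 = 1 + 4 \cdot 4 \cdot 1 = 1 + 16 \cdot 1 = 1 + 16 = 17$)
$f{\left(F{\left(7 \right)} \right)} m = 1 \cdot 17 = 17$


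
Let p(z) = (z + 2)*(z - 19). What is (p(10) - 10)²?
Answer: 13924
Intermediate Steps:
p(z) = (-19 + z)*(2 + z) (p(z) = (2 + z)*(-19 + z) = (-19 + z)*(2 + z))
(p(10) - 10)² = ((-38 + 10² - 17*10) - 10)² = ((-38 + 100 - 170) - 10)² = (-108 - 10)² = (-118)² = 13924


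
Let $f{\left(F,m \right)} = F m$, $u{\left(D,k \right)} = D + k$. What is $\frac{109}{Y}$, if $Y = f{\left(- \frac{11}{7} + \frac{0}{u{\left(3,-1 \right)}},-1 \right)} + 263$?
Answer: $\frac{763}{1852} \approx 0.41199$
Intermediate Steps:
$Y = \frac{1852}{7}$ ($Y = \left(- \frac{11}{7} + \frac{0}{3 - 1}\right) \left(-1\right) + 263 = \left(\left(-11\right) \frac{1}{7} + \frac{0}{2}\right) \left(-1\right) + 263 = \left(- \frac{11}{7} + 0 \cdot \frac{1}{2}\right) \left(-1\right) + 263 = \left(- \frac{11}{7} + 0\right) \left(-1\right) + 263 = \left(- \frac{11}{7}\right) \left(-1\right) + 263 = \frac{11}{7} + 263 = \frac{1852}{7} \approx 264.57$)
$\frac{109}{Y} = \frac{109}{\frac{1852}{7}} = 109 \cdot \frac{7}{1852} = \frac{763}{1852}$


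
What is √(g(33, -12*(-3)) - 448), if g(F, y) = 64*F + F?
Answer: √1697 ≈ 41.195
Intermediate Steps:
g(F, y) = 65*F
√(g(33, -12*(-3)) - 448) = √(65*33 - 448) = √(2145 - 448) = √1697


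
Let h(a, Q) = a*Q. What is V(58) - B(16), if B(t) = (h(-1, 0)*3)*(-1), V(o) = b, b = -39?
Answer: -39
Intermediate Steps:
h(a, Q) = Q*a
V(o) = -39
B(t) = 0 (B(t) = ((0*(-1))*3)*(-1) = (0*3)*(-1) = 0*(-1) = 0)
V(58) - B(16) = -39 - 1*0 = -39 + 0 = -39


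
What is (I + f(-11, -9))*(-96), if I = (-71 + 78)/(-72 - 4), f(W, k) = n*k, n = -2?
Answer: -32664/19 ≈ -1719.2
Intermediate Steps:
f(W, k) = -2*k
I = -7/76 (I = 7/(-76) = 7*(-1/76) = -7/76 ≈ -0.092105)
(I + f(-11, -9))*(-96) = (-7/76 - 2*(-9))*(-96) = (-7/76 + 18)*(-96) = (1361/76)*(-96) = -32664/19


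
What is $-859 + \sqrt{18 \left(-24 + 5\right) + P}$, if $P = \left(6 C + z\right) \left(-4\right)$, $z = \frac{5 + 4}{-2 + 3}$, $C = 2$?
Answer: $-859 + i \sqrt{426} \approx -859.0 + 20.64 i$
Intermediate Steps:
$z = 9$ ($z = \frac{9}{1} = 9 \cdot 1 = 9$)
$P = -84$ ($P = \left(6 \cdot 2 + 9\right) \left(-4\right) = \left(12 + 9\right) \left(-4\right) = 21 \left(-4\right) = -84$)
$-859 + \sqrt{18 \left(-24 + 5\right) + P} = -859 + \sqrt{18 \left(-24 + 5\right) - 84} = -859 + \sqrt{18 \left(-19\right) - 84} = -859 + \sqrt{-342 - 84} = -859 + \sqrt{-426} = -859 + i \sqrt{426}$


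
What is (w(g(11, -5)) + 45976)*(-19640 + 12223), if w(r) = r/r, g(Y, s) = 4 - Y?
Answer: -341011409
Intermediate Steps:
w(r) = 1
(w(g(11, -5)) + 45976)*(-19640 + 12223) = (1 + 45976)*(-19640 + 12223) = 45977*(-7417) = -341011409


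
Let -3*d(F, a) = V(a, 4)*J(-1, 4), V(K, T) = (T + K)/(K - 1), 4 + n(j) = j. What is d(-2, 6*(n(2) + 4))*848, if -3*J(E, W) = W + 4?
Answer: 108544/99 ≈ 1096.4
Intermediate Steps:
n(j) = -4 + j
J(E, W) = -4/3 - W/3 (J(E, W) = -(W + 4)/3 = -(4 + W)/3 = -4/3 - W/3)
V(K, T) = (K + T)/(-1 + K)
d(F, a) = 8*(4 + a)/(9*(-1 + a)) (d(F, a) = -(a + 4)/(-1 + a)*(-4/3 - ⅓*4)/3 = -(4 + a)/(-1 + a)*(-4/3 - 4/3)/3 = -(4 + a)/(-1 + a)*(-8)/(3*3) = -(-8)*(4 + a)/(9*(-1 + a)) = 8*(4 + a)/(9*(-1 + a)))
d(-2, 6*(n(2) + 4))*848 = (8*(4 + 6*((-4 + 2) + 4))/(9*(-1 + 6*((-4 + 2) + 4))))*848 = (8*(4 + 6*(-2 + 4))/(9*(-1 + 6*(-2 + 4))))*848 = (8*(4 + 6*2)/(9*(-1 + 6*2)))*848 = (8*(4 + 12)/(9*(-1 + 12)))*848 = ((8/9)*16/11)*848 = ((8/9)*(1/11)*16)*848 = (128/99)*848 = 108544/99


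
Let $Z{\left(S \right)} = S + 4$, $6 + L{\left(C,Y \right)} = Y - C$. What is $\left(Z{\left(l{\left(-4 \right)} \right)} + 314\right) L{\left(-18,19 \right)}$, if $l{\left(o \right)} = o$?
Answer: $9734$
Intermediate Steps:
$L{\left(C,Y \right)} = -6 + Y - C$ ($L{\left(C,Y \right)} = -6 - \left(C - Y\right) = -6 + Y - C$)
$Z{\left(S \right)} = 4 + S$
$\left(Z{\left(l{\left(-4 \right)} \right)} + 314\right) L{\left(-18,19 \right)} = \left(\left(4 - 4\right) + 314\right) \left(-6 + 19 - -18\right) = \left(0 + 314\right) \left(-6 + 19 + 18\right) = 314 \cdot 31 = 9734$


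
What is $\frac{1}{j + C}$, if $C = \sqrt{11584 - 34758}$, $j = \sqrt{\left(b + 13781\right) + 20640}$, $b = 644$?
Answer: $\frac{1}{\sqrt{35065} + i \sqrt{23174}} \approx 0.0032153 - 0.0026139 i$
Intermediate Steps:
$j = \sqrt{35065}$ ($j = \sqrt{\left(644 + 13781\right) + 20640} = \sqrt{14425 + 20640} = \sqrt{35065} \approx 187.26$)
$C = i \sqrt{23174}$ ($C = \sqrt{-23174} = i \sqrt{23174} \approx 152.23 i$)
$\frac{1}{j + C} = \frac{1}{\sqrt{35065} + i \sqrt{23174}}$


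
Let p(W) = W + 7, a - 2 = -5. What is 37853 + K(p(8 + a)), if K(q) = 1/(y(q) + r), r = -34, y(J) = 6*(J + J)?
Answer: 4163831/110 ≈ 37853.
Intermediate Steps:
y(J) = 12*J (y(J) = 6*(2*J) = 12*J)
a = -3 (a = 2 - 5 = -3)
p(W) = 7 + W
K(q) = 1/(-34 + 12*q) (K(q) = 1/(12*q - 34) = 1/(-34 + 12*q))
37853 + K(p(8 + a)) = 37853 + 1/(2*(-17 + 6*(7 + (8 - 3)))) = 37853 + 1/(2*(-17 + 6*(7 + 5))) = 37853 + 1/(2*(-17 + 6*12)) = 37853 + 1/(2*(-17 + 72)) = 37853 + (1/2)/55 = 37853 + (1/2)*(1/55) = 37853 + 1/110 = 4163831/110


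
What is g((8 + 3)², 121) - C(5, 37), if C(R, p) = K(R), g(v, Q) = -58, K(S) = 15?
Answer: -73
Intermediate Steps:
C(R, p) = 15
g((8 + 3)², 121) - C(5, 37) = -58 - 1*15 = -58 - 15 = -73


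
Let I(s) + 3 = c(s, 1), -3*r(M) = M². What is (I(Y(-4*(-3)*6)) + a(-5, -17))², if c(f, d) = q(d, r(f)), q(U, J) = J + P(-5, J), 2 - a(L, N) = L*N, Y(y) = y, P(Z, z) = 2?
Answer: 3283344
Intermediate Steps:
r(M) = -M²/3
a(L, N) = 2 - L*N
q(U, J) = 2 + J (q(U, J) = J + 2 = 2 + J)
c(f, d) = 2 - f²/3
I(s) = -1 - s²/3 (I(s) = -3 + (2 - s²/3) = -1 - s²/3)
(I(Y(-4*(-3)*6)) + a(-5, -17))² = ((-1 - (-4*(-3)*6)²/3) + (2 - 1*(-5)*(-17)))² = ((-1 - (12*6)²/3) + (2 - 85))² = ((-1 - ⅓*72²) - 83)² = ((-1 - ⅓*5184) - 83)² = ((-1 - 1728) - 83)² = (-1729 - 83)² = (-1812)² = 3283344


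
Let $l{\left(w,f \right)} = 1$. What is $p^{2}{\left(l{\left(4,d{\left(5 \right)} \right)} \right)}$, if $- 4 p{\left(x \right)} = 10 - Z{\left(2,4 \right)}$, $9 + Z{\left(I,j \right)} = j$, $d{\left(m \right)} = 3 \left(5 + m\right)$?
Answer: $\frac{225}{16} \approx 14.063$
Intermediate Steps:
$d{\left(m \right)} = 15 + 3 m$
$Z{\left(I,j \right)} = -9 + j$
$p{\left(x \right)} = - \frac{15}{4}$ ($p{\left(x \right)} = - \frac{10 - \left(-9 + 4\right)}{4} = - \frac{10 - -5}{4} = - \frac{10 + 5}{4} = \left(- \frac{1}{4}\right) 15 = - \frac{15}{4}$)
$p^{2}{\left(l{\left(4,d{\left(5 \right)} \right)} \right)} = \left(- \frac{15}{4}\right)^{2} = \frac{225}{16}$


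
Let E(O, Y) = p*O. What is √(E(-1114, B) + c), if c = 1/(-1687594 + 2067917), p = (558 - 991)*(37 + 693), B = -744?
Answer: √50933219344117101863/380323 ≈ 18765.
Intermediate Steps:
p = -316090 (p = -433*730 = -316090)
c = 1/380323 ≈ 2.6293e-6
E(O, Y) = -316090*O
√(E(-1114, B) + c) = √(-316090*(-1114) + 1/380323) = √(352124260 + 1/380323) = √(133920954935981/380323) = √50933219344117101863/380323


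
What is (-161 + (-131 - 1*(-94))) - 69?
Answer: -267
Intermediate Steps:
(-161 + (-131 - 1*(-94))) - 69 = (-161 + (-131 + 94)) - 69 = (-161 - 37) - 69 = -198 - 69 = -267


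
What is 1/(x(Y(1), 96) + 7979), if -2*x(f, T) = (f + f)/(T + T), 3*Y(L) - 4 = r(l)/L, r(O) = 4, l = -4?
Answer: 72/574487 ≈ 0.00012533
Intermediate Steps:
Y(L) = 4/3 + 4/(3*L) (Y(L) = 4/3 + (4/L)/3 = 4/3 + 4/(3*L))
x(f, T) = -f/(2*T) (x(f, T) = -(f + f)/(2*(T + T)) = -2*f/(2*(2*T)) = -2*f*1/(2*T)/2 = -f/(2*T))
1/(x(Y(1), 96) + 7979) = 1/(-½*(4/3)*(1 + 1)/1/96 + 7979) = 1/(-½*(4/3)*1*2*1/96 + 7979) = 1/(-½*8/3*1/96 + 7979) = 1/(-1/72 + 7979) = 1/(574487/72) = 72/574487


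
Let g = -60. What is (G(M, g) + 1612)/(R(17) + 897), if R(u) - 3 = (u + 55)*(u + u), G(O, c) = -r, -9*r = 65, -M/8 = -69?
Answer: 14573/30132 ≈ 0.48364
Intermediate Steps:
M = 552 (M = -8*(-69) = 552)
r = -65/9 (r = -⅑*65 = -65/9 ≈ -7.2222)
G(O, c) = 65/9 (G(O, c) = -1*(-65/9) = 65/9)
R(u) = 3 + 2*u*(55 + u) (R(u) = 3 + (u + 55)*(u + u) = 3 + (55 + u)*(2*u) = 3 + 2*u*(55 + u))
(G(M, g) + 1612)/(R(17) + 897) = (65/9 + 1612)/((3 + 2*17² + 110*17) + 897) = 14573/(9*((3 + 2*289 + 1870) + 897)) = 14573/(9*((3 + 578 + 1870) + 897)) = 14573/(9*(2451 + 897)) = (14573/9)/3348 = (14573/9)*(1/3348) = 14573/30132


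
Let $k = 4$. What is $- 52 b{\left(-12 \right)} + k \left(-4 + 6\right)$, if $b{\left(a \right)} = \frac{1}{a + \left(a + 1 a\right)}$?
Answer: $\frac{85}{9} \approx 9.4444$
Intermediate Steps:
$b{\left(a \right)} = \frac{1}{3 a}$ ($b{\left(a \right)} = \frac{1}{a + \left(a + a\right)} = \frac{1}{a + 2 a} = \frac{1}{3 a}$)
$- 52 b{\left(-12 \right)} + k \left(-4 + 6\right) = - 52 \frac{1}{3 \left(-12\right)} + 4 \left(-4 + 6\right) = - 52 \cdot \frac{1}{3} \left(- \frac{1}{12}\right) + 4 \cdot 2 = \left(-52\right) \left(- \frac{1}{36}\right) + 8 = \frac{13}{9} + 8 = \frac{85}{9}$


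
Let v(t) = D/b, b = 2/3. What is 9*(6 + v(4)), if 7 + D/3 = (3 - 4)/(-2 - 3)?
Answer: -1107/5 ≈ -221.40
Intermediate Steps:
b = ⅔ (b = 2*(⅓) = ⅔ ≈ 0.66667)
D = -102/5 (D = -21 + 3*((3 - 4)/(-2 - 3)) = -21 + 3*(-1/(-5)) = -21 + 3*(-1*(-⅕)) = -21 + 3*(⅕) = -21 + ⅗ = -102/5 ≈ -20.400)
v(t) = -153/5 (v(t) = -102/(5*⅔) = -102/5*3/2 = -153/5)
9*(6 + v(4)) = 9*(6 - 153/5) = 9*(-123/5) = -1107/5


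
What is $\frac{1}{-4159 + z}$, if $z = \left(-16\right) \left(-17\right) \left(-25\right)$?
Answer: $- \frac{1}{10959} \approx -9.1249 \cdot 10^{-5}$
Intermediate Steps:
$z = -6800$ ($z = 272 \left(-25\right) = -6800$)
$\frac{1}{-4159 + z} = \frac{1}{-4159 - 6800} = \frac{1}{-10959} = - \frac{1}{10959}$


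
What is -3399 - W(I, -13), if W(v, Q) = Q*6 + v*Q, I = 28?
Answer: -2957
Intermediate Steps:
W(v, Q) = 6*Q + Q*v
-3399 - W(I, -13) = -3399 - (-13)*(6 + 28) = -3399 - (-13)*34 = -3399 - 1*(-442) = -3399 + 442 = -2957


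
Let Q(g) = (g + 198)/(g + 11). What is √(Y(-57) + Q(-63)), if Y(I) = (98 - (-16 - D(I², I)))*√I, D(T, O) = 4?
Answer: √(-1755 + 79768*I*√57)/26 ≈ 21.075 + 21.136*I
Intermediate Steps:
Q(g) = (198 + g)/(11 + g)
Y(I) = 118*√I (Y(I) = (98 - (-16 - 1*4))*√I = (98 - (-16 - 4))*√I = (98 - 1*(-20))*√I = (98 + 20)*√I = 118*√I)
√(Y(-57) + Q(-63)) = √(118*√(-57) + (198 - 63)/(11 - 63)) = √(118*(I*√57) + 135/(-52)) = √(118*I*√57 - 1/52*135) = √(118*I*√57 - 135/52) = √(-135/52 + 118*I*√57)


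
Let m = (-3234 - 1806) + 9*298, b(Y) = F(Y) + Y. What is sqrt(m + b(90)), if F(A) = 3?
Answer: I*sqrt(2265) ≈ 47.592*I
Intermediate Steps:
b(Y) = 3 + Y
m = -2358 (m = -5040 + 2682 = -2358)
sqrt(m + b(90)) = sqrt(-2358 + (3 + 90)) = sqrt(-2358 + 93) = sqrt(-2265) = I*sqrt(2265)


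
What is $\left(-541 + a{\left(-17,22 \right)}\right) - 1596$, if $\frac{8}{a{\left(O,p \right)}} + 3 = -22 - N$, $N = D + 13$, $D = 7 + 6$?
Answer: $- \frac{108995}{51} \approx -2137.2$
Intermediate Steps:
$D = 13$
$N = 26$ ($N = 13 + 13 = 26$)
$a{\left(O,p \right)} = - \frac{8}{51}$ ($a{\left(O,p \right)} = \frac{8}{-3 - 48} = \frac{8}{-51} = 8 \left(- \frac{1}{51}\right) = - \frac{8}{51}$)
$\left(-541 + a{\left(-17,22 \right)}\right) - 1596 = \left(-541 - \frac{8}{51}\right) - 1596 = - \frac{27599}{51} - 1596 = - \frac{108995}{51}$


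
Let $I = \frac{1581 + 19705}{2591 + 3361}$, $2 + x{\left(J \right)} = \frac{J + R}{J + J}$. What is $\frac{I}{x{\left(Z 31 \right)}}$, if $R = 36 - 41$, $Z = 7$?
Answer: $- \frac{74501}{31488} \approx -2.366$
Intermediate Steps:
$R = -5$
$x{\left(J \right)} = -2 + \frac{-5 + J}{2 J}$ ($x{\left(J \right)} = -2 + \frac{J - 5}{J + J} = -2 + \frac{-5 + J}{2 J}$)
$I = \frac{10643}{2976}$ ($I = \frac{21286}{5952} = 21286 \cdot \frac{1}{5952} = \frac{10643}{2976} \approx 3.5763$)
$\frac{I}{x{\left(Z 31 \right)}} = \frac{10643}{2976 \frac{-5 - 3 \cdot 7 \cdot 31}{2 \cdot 7 \cdot 31}} = \frac{10643}{2976 \frac{-5 - 651}{2 \cdot 217}} = \frac{10643}{2976 \cdot \frac{1}{2} \cdot \frac{1}{217} \left(-5 - 651\right)} = \frac{10643}{2976 \cdot \frac{1}{2} \cdot \frac{1}{217} \left(-656\right)} = \frac{10643}{2976 \left(- \frac{328}{217}\right)} = \frac{10643}{2976} \left(- \frac{217}{328}\right) = - \frac{74501}{31488}$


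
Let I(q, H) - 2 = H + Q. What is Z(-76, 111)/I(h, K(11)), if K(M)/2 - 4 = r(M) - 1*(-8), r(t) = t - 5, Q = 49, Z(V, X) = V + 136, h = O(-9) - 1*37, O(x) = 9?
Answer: 20/29 ≈ 0.68966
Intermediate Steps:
h = -28 (h = 9 - 1*37 = 9 - 37 = -28)
Z(V, X) = 136 + V
r(t) = -5 + t
K(M) = 14 + 2*M (K(M) = 8 + 2*((-5 + M) - 1*(-8)) = 8 + 2*((-5 + M) + 8) = 8 + 2*(3 + M) = 8 + (6 + 2*M) = 14 + 2*M)
I(q, H) = 51 + H (I(q, H) = 2 + (H + 49) = 2 + (49 + H) = 51 + H)
Z(-76, 111)/I(h, K(11)) = (136 - 76)/(51 + (14 + 2*11)) = 60/(51 + (14 + 22)) = 60/(51 + 36) = 60/87 = 60*(1/87) = 20/29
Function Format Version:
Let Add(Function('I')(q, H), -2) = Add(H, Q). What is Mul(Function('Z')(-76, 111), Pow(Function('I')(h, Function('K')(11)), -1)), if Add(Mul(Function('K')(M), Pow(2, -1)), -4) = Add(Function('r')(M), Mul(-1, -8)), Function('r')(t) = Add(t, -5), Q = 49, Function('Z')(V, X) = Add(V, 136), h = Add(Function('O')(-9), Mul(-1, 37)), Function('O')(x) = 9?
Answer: Rational(20, 29) ≈ 0.68966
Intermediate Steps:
h = -28 (h = Add(9, Mul(-1, 37)) = Add(9, -37) = -28)
Function('Z')(V, X) = Add(136, V)
Function('r')(t) = Add(-5, t)
Function('K')(M) = Add(14, Mul(2, M)) (Function('K')(M) = Add(8, Mul(2, Add(Add(-5, M), Mul(-1, -8)))) = Add(8, Mul(2, Add(Add(-5, M), 8))) = Add(8, Mul(2, Add(3, M))) = Add(8, Add(6, Mul(2, M))) = Add(14, Mul(2, M)))
Function('I')(q, H) = Add(51, H) (Function('I')(q, H) = Add(2, Add(H, 49)) = Add(2, Add(49, H)) = Add(51, H))
Mul(Function('Z')(-76, 111), Pow(Function('I')(h, Function('K')(11)), -1)) = Mul(Add(136, -76), Pow(Add(51, Add(14, Mul(2, 11))), -1)) = Mul(60, Pow(Add(51, Add(14, 22)), -1)) = Mul(60, Pow(Add(51, 36), -1)) = Mul(60, Pow(87, -1)) = Mul(60, Rational(1, 87)) = Rational(20, 29)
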